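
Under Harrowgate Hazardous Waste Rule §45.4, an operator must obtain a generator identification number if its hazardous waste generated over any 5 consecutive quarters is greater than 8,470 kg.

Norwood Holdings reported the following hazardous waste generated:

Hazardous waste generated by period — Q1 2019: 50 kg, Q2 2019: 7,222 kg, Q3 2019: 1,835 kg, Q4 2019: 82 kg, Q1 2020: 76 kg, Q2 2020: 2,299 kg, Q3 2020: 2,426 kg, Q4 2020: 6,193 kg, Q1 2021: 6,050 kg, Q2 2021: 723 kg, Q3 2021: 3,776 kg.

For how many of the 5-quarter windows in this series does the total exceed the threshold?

6

Q1 2019–Q1 2020: 50 kg + 7,222 kg + 1,835 kg + 82 kg + 76 kg = 9,265 kg (over)
Q2 2019–Q2 2020: 7,222 kg + 1,835 kg + 82 kg + 76 kg + 2,299 kg = 11,514 kg (over)
Q3 2019–Q3 2020: 1,835 kg + 82 kg + 76 kg + 2,299 kg + 2,426 kg = 6,718 kg (under)
Q4 2019–Q4 2020: 82 kg + 76 kg + 2,299 kg + 2,426 kg + 6,193 kg = 11,076 kg (over)
Q1 2020–Q1 2021: 76 kg + 2,299 kg + 2,426 kg + 6,193 kg + 6,050 kg = 17,044 kg (over)
Q2 2020–Q2 2021: 2,299 kg + 2,426 kg + 6,193 kg + 6,050 kg + 723 kg = 17,691 kg (over)
Q3 2020–Q3 2021: 2,426 kg + 6,193 kg + 6,050 kg + 723 kg + 3,776 kg = 19,168 kg (over)
6 windows exceed the threshold.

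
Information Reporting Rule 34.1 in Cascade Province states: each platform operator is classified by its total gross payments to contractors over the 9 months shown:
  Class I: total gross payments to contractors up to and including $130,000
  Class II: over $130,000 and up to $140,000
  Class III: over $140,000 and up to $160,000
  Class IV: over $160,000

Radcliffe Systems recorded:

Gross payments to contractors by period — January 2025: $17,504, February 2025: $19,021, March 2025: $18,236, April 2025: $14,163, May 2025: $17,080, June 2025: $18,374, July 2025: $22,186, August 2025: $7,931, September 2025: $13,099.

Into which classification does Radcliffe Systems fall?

Total gross payments to contractors: $17,504 + $19,021 + $18,236 + $14,163 + $17,080 + $18,374 + $22,186 + $7,931 + $13,099 = $147,594.
$140,000 < $147,594 ≤ $160,000, so Class III applies.

Class III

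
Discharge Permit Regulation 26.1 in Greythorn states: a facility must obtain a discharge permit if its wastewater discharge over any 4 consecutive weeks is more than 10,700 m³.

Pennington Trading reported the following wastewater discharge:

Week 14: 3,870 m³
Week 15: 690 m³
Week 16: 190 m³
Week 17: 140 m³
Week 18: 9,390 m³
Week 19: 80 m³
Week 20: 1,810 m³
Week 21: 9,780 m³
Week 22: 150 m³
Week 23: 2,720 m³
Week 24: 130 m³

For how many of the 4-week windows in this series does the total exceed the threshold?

5

Week 14–Week 17: 3,870 m³ + 690 m³ + 190 m³ + 140 m³ = 4,890 m³ (under)
Week 15–Week 18: 690 m³ + 190 m³ + 140 m³ + 9,390 m³ = 10,410 m³ (under)
Week 16–Week 19: 190 m³ + 140 m³ + 9,390 m³ + 80 m³ = 9,800 m³ (under)
Week 17–Week 20: 140 m³ + 9,390 m³ + 80 m³ + 1,810 m³ = 11,420 m³ (over)
Week 18–Week 21: 9,390 m³ + 80 m³ + 1,810 m³ + 9,780 m³ = 21,060 m³ (over)
Week 19–Week 22: 80 m³ + 1,810 m³ + 9,780 m³ + 150 m³ = 11,820 m³ (over)
Week 20–Week 23: 1,810 m³ + 9,780 m³ + 150 m³ + 2,720 m³ = 14,460 m³ (over)
Week 21–Week 24: 9,780 m³ + 150 m³ + 2,720 m³ + 130 m³ = 12,780 m³ (over)
5 windows exceed the threshold.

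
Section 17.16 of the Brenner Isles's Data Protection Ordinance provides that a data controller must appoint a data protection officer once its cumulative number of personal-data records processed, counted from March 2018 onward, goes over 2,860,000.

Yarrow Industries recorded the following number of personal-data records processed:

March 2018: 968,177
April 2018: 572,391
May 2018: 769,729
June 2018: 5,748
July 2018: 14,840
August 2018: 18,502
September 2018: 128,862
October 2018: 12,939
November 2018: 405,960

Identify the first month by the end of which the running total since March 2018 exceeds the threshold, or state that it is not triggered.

November 2018

Through March 2018: 968,177
Through April 2018: 1,540,568
Through May 2018: 2,310,297
Through June 2018: 2,316,045
Through July 2018: 2,330,885
Through August 2018: 2,349,387
Through September 2018: 2,478,249
Through October 2018: 2,491,188
Through November 2018: 2,897,148 ← exceeds threshold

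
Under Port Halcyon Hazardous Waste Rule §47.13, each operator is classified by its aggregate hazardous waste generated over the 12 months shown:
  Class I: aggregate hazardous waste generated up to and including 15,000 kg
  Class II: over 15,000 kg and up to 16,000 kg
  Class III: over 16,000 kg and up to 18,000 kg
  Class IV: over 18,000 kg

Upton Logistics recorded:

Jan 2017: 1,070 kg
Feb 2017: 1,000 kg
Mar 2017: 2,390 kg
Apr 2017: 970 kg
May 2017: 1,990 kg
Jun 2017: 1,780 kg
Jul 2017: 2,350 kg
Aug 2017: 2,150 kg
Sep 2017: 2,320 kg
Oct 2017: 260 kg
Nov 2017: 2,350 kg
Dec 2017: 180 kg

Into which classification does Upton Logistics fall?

Aggregate hazardous waste generated: 1,070 kg + 1,000 kg + 2,390 kg + 970 kg + 1,990 kg + 1,780 kg + 2,350 kg + 2,150 kg + 2,320 kg + 260 kg + 2,350 kg + 180 kg = 18,810 kg.
18,810 kg > 18,000 kg, so Class IV applies.

Class IV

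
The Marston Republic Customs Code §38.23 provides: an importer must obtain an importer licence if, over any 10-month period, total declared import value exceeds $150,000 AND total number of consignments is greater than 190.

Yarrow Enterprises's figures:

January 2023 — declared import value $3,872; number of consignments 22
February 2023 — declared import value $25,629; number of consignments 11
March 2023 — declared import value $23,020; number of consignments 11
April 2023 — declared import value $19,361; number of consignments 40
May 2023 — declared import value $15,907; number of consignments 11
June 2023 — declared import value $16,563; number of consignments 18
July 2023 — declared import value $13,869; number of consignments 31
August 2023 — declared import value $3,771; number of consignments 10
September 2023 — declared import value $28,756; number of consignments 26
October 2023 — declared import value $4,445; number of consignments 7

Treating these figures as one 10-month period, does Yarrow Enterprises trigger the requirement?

No

Total declared import value: $3,872 + $25,629 + $23,020 + $19,361 + $15,907 + $16,563 + $13,869 + $3,771 + $28,756 + $4,445 = $155,193 (> $150,000).
Total number of consignments: 22 + 11 + 11 + 40 + 11 + 18 + 31 + 10 + 26 + 7 = 187 (≤ 190).
The test is 'and': the rule requires both, and at least one is not exceeded.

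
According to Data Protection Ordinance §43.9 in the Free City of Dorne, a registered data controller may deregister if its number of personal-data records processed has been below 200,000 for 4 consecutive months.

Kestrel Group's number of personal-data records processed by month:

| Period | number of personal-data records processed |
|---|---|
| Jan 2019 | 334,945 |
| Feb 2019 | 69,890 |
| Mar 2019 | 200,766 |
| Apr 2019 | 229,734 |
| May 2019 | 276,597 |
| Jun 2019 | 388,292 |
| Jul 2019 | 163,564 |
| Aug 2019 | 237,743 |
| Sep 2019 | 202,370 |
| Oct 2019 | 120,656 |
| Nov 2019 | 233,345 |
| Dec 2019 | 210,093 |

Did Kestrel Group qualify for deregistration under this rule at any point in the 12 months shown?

Months below 200,000: Feb 2019, Jul 2019, Oct 2019.
Longest run of consecutive months below the threshold: 1.
1 < 4, so Kestrel Group never became eligible.

No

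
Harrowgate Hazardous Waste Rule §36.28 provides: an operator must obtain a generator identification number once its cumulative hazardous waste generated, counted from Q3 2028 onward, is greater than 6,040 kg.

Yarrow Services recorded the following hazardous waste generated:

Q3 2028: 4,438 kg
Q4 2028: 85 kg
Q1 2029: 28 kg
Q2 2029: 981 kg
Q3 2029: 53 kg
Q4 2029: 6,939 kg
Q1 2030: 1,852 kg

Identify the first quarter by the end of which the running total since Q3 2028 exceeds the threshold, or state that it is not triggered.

Q4 2029

Through Q3 2028: 4,438 kg
Through Q4 2028: 4,523 kg
Through Q1 2029: 4,551 kg
Through Q2 2029: 5,532 kg
Through Q3 2029: 5,585 kg
Through Q4 2029: 12,524 kg ← exceeds threshold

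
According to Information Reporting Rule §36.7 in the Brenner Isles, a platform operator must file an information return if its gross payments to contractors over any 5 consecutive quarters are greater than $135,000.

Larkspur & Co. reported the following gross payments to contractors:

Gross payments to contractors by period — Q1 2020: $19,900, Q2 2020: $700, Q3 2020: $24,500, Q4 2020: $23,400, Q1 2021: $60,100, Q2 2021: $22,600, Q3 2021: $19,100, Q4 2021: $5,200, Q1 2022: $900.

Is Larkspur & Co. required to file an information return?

Q1 2020–Q1 2021: $19,900 + $700 + $24,500 + $23,400 + $60,100 = $128,600 (under)
Q2 2020–Q2 2021: $700 + $24,500 + $23,400 + $60,100 + $22,600 = $131,300 (under)
Q3 2020–Q3 2021: $24,500 + $23,400 + $60,100 + $22,600 + $19,100 = $149,700 (over)
Q4 2020–Q4 2021: $23,400 + $60,100 + $22,600 + $19,100 + $5,200 = $130,400 (under)
Q1 2021–Q1 2022: $60,100 + $22,600 + $19,100 + $5,200 + $900 = $107,900 (under)
At least one window exceeds $135,000.

Yes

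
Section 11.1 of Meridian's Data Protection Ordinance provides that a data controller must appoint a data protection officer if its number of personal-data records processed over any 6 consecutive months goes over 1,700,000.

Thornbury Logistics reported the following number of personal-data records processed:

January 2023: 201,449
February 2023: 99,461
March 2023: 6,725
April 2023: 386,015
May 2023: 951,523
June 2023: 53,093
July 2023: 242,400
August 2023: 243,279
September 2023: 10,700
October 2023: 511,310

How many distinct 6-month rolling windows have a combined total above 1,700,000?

4

January 2023–June 2023: 201,449 + 99,461 + 6,725 + 386,015 + 951,523 + 53,093 = 1,698,266 (under)
February 2023–July 2023: 99,461 + 6,725 + 386,015 + 951,523 + 53,093 + 242,400 = 1,739,217 (over)
March 2023–August 2023: 6,725 + 386,015 + 951,523 + 53,093 + 242,400 + 243,279 = 1,883,035 (over)
April 2023–September 2023: 386,015 + 951,523 + 53,093 + 242,400 + 243,279 + 10,700 = 1,887,010 (over)
May 2023–October 2023: 951,523 + 53,093 + 242,400 + 243,279 + 10,700 + 511,310 = 2,012,305 (over)
4 windows exceed the threshold.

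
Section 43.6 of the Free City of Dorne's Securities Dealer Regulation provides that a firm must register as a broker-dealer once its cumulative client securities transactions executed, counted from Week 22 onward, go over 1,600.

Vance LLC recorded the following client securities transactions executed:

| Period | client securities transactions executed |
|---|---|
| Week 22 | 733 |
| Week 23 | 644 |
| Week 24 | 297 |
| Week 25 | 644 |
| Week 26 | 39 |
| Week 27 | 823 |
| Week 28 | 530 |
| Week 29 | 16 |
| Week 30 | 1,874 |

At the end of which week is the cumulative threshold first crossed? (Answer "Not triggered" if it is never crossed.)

Week 24

Through Week 22: 733
Through Week 23: 1,377
Through Week 24: 1,674 ← exceeds threshold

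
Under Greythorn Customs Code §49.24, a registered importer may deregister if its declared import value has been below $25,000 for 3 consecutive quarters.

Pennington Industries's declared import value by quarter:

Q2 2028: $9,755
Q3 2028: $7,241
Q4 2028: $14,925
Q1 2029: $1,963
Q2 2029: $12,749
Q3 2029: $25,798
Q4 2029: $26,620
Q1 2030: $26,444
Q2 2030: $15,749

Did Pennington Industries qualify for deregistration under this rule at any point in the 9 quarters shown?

Yes

Quarters below $25,000: Q2 2028, Q3 2028, Q4 2028, Q1 2029, Q2 2029, Q2 2030.
Longest run of consecutive quarters below the threshold: 5.
5 ≥ 3, so Pennington Industries became eligible.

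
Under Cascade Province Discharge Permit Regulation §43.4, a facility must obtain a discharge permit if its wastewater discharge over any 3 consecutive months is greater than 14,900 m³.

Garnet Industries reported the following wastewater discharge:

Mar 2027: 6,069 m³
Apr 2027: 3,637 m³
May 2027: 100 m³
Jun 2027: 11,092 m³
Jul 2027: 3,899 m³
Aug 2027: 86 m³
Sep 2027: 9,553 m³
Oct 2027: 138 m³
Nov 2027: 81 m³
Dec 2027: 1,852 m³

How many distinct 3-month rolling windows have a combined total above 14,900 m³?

2

Mar 2027–May 2027: 6,069 m³ + 3,637 m³ + 100 m³ = 9,806 m³ (under)
Apr 2027–Jun 2027: 3,637 m³ + 100 m³ + 11,092 m³ = 14,829 m³ (under)
May 2027–Jul 2027: 100 m³ + 11,092 m³ + 3,899 m³ = 15,091 m³ (over)
Jun 2027–Aug 2027: 11,092 m³ + 3,899 m³ + 86 m³ = 15,077 m³ (over)
Jul 2027–Sep 2027: 3,899 m³ + 86 m³ + 9,553 m³ = 13,538 m³ (under)
Aug 2027–Oct 2027: 86 m³ + 9,553 m³ + 138 m³ = 9,777 m³ (under)
Sep 2027–Nov 2027: 9,553 m³ + 138 m³ + 81 m³ = 9,772 m³ (under)
Oct 2027–Dec 2027: 138 m³ + 81 m³ + 1,852 m³ = 2,071 m³ (under)
2 windows exceed the threshold.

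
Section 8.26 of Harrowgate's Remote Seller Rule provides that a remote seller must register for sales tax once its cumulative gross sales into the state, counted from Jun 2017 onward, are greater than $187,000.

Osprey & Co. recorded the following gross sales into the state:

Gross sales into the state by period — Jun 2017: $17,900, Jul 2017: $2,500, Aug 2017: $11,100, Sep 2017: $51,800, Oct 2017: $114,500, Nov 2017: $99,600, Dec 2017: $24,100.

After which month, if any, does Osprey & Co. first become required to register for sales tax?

Through Jun 2017: $17,900
Through Jul 2017: $20,400
Through Aug 2017: $31,500
Through Sep 2017: $83,300
Through Oct 2017: $197,800 ← exceeds threshold

Oct 2017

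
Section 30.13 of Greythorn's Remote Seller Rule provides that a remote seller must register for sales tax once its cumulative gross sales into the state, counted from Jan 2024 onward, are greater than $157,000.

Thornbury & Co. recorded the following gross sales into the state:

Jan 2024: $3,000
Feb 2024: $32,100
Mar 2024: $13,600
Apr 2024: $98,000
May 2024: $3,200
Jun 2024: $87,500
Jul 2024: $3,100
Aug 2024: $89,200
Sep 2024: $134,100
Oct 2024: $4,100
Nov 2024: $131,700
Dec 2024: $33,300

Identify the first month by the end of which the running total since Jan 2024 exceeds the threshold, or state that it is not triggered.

Through Jan 2024: $3,000
Through Feb 2024: $35,100
Through Mar 2024: $48,700
Through Apr 2024: $146,700
Through May 2024: $149,900
Through Jun 2024: $237,400 ← exceeds threshold

Jun 2024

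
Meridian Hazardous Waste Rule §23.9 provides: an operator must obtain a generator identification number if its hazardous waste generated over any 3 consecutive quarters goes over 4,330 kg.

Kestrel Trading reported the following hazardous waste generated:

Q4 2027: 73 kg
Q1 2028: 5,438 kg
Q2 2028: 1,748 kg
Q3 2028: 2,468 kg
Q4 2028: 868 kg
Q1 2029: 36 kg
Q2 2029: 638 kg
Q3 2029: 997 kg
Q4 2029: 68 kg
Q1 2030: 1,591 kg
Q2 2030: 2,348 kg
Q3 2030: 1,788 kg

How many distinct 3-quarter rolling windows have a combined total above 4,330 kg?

Q4 2027–Q2 2028: 73 kg + 5,438 kg + 1,748 kg = 7,259 kg (over)
Q1 2028–Q3 2028: 5,438 kg + 1,748 kg + 2,468 kg = 9,654 kg (over)
Q2 2028–Q4 2028: 1,748 kg + 2,468 kg + 868 kg = 5,084 kg (over)
Q3 2028–Q1 2029: 2,468 kg + 868 kg + 36 kg = 3,372 kg (under)
Q4 2028–Q2 2029: 868 kg + 36 kg + 638 kg = 1,542 kg (under)
Q1 2029–Q3 2029: 36 kg + 638 kg + 997 kg = 1,671 kg (under)
Q2 2029–Q4 2029: 638 kg + 997 kg + 68 kg = 1,703 kg (under)
Q3 2029–Q1 2030: 997 kg + 68 kg + 1,591 kg = 2,656 kg (under)
Q4 2029–Q2 2030: 68 kg + 1,591 kg + 2,348 kg = 4,007 kg (under)
Q1 2030–Q3 2030: 1,591 kg + 2,348 kg + 1,788 kg = 5,727 kg (over)
4 windows exceed the threshold.

4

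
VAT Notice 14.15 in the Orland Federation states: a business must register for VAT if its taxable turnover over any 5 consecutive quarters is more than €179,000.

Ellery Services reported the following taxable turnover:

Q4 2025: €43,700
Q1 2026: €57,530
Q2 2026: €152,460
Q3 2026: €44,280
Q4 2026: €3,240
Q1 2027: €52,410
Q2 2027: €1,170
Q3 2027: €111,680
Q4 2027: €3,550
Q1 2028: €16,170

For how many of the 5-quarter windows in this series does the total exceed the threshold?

5

Q4 2025–Q4 2026: €43,700 + €57,530 + €152,460 + €44,280 + €3,240 = €301,210 (over)
Q1 2026–Q1 2027: €57,530 + €152,460 + €44,280 + €3,240 + €52,410 = €309,920 (over)
Q2 2026–Q2 2027: €152,460 + €44,280 + €3,240 + €52,410 + €1,170 = €253,560 (over)
Q3 2026–Q3 2027: €44,280 + €3,240 + €52,410 + €1,170 + €111,680 = €212,780 (over)
Q4 2026–Q4 2027: €3,240 + €52,410 + €1,170 + €111,680 + €3,550 = €172,050 (under)
Q1 2027–Q1 2028: €52,410 + €1,170 + €111,680 + €3,550 + €16,170 = €184,980 (over)
5 windows exceed the threshold.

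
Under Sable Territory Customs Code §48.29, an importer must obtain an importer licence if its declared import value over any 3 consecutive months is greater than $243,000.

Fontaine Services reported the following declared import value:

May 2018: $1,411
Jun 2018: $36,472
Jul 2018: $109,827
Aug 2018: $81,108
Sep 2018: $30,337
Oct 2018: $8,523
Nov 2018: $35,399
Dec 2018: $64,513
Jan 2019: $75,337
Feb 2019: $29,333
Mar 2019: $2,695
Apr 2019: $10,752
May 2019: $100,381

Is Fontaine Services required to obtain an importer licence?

No

May 2018–Jul 2018: $1,411 + $36,472 + $109,827 = $147,710 (under)
Jun 2018–Aug 2018: $36,472 + $109,827 + $81,108 = $227,407 (under)
Jul 2018–Sep 2018: $109,827 + $81,108 + $30,337 = $221,272 (under)
Aug 2018–Oct 2018: $81,108 + $30,337 + $8,523 = $119,968 (under)
Sep 2018–Nov 2018: $30,337 + $8,523 + $35,399 = $74,259 (under)
Oct 2018–Dec 2018: $8,523 + $35,399 + $64,513 = $108,435 (under)
Nov 2018–Jan 2019: $35,399 + $64,513 + $75,337 = $175,249 (under)
Dec 2018–Feb 2019: $64,513 + $75,337 + $29,333 = $169,183 (under)
Jan 2019–Mar 2019: $75,337 + $29,333 + $2,695 = $107,365 (under)
Feb 2019–Apr 2019: $29,333 + $2,695 + $10,752 = $42,780 (under)
Mar 2019–May 2019: $2,695 + $10,752 + $100,381 = $113,828 (under)
No window exceeds $243,000.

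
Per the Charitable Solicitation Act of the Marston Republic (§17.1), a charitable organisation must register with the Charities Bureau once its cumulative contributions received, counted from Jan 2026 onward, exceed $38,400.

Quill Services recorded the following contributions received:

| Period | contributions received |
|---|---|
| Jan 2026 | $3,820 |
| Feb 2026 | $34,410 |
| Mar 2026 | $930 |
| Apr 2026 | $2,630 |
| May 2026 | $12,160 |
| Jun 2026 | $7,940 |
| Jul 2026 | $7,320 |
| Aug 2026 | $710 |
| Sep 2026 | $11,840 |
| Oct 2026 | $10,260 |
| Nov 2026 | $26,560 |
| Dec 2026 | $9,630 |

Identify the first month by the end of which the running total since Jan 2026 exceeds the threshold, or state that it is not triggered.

Through Jan 2026: $3,820
Through Feb 2026: $38,230
Through Mar 2026: $39,160 ← exceeds threshold

Mar 2026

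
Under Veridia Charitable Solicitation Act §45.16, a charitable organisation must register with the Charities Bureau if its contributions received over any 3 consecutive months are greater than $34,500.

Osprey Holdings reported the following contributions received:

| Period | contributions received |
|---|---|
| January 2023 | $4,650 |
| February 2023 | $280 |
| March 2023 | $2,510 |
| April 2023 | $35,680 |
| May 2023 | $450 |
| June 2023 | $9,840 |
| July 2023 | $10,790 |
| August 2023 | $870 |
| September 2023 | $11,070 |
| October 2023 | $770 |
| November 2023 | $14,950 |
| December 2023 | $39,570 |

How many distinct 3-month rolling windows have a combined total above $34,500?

4

January 2023–March 2023: $4,650 + $280 + $2,510 = $7,440 (under)
February 2023–April 2023: $280 + $2,510 + $35,680 = $38,470 (over)
March 2023–May 2023: $2,510 + $35,680 + $450 = $38,640 (over)
April 2023–June 2023: $35,680 + $450 + $9,840 = $45,970 (over)
May 2023–July 2023: $450 + $9,840 + $10,790 = $21,080 (under)
June 2023–August 2023: $9,840 + $10,790 + $870 = $21,500 (under)
July 2023–September 2023: $10,790 + $870 + $11,070 = $22,730 (under)
August 2023–October 2023: $870 + $11,070 + $770 = $12,710 (under)
September 2023–November 2023: $11,070 + $770 + $14,950 = $26,790 (under)
October 2023–December 2023: $770 + $14,950 + $39,570 = $55,290 (over)
4 windows exceed the threshold.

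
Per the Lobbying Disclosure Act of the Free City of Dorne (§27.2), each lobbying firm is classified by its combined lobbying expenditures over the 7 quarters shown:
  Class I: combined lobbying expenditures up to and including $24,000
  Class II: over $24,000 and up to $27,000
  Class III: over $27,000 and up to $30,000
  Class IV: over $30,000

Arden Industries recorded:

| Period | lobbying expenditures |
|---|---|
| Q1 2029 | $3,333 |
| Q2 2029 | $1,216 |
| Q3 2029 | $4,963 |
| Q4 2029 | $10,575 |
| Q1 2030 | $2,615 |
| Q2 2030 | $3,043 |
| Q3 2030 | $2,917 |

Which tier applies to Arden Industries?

Combined lobbying expenditures: $3,333 + $1,216 + $4,963 + $10,575 + $2,615 + $3,043 + $2,917 = $28,662.
$27,000 < $28,662 ≤ $30,000, so Class III applies.

Class III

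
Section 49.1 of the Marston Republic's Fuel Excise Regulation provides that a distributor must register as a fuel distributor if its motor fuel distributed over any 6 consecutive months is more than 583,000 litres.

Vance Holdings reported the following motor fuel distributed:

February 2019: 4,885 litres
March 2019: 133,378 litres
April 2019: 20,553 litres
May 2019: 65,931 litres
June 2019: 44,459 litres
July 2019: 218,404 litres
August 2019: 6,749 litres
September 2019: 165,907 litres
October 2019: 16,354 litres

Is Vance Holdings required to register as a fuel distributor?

No

February 2019–July 2019: 4,885 litres + 133,378 litres + 20,553 litres + 65,931 litres + 44,459 litres + 218,404 litres = 487,610 litres (under)
March 2019–August 2019: 133,378 litres + 20,553 litres + 65,931 litres + 44,459 litres + 218,404 litres + 6,749 litres = 489,474 litres (under)
April 2019–September 2019: 20,553 litres + 65,931 litres + 44,459 litres + 218,404 litres + 6,749 litres + 165,907 litres = 522,003 litres (under)
May 2019–October 2019: 65,931 litres + 44,459 litres + 218,404 litres + 6,749 litres + 165,907 litres + 16,354 litres = 517,804 litres (under)
No window exceeds 583,000 litres.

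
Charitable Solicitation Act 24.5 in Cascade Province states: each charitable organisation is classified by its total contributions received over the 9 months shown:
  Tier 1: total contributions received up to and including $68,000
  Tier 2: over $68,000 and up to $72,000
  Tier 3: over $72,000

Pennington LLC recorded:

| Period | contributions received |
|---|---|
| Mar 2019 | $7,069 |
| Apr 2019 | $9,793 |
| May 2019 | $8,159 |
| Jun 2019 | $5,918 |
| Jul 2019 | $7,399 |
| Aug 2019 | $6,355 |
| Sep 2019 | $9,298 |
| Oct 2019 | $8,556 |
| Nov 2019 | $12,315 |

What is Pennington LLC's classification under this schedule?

Total contributions received: $7,069 + $9,793 + $8,159 + $5,918 + $7,399 + $6,355 + $9,298 + $8,556 + $12,315 = $74,862.
$74,862 > $72,000, so Tier 3 applies.

Tier 3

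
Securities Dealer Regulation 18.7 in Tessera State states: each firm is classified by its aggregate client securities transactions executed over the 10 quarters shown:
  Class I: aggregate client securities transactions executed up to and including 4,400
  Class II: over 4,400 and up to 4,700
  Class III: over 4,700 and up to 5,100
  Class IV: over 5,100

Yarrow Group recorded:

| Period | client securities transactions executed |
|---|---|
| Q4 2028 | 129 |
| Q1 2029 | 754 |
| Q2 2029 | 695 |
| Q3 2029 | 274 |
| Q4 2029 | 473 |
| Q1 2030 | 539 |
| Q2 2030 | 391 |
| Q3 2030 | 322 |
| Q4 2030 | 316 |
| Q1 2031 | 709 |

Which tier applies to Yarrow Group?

Aggregate client securities transactions executed: 129 + 754 + 695 + 274 + 473 + 539 + 391 + 322 + 316 + 709 = 4,602.
4,400 < 4,602 ≤ 4,700, so Class II applies.

Class II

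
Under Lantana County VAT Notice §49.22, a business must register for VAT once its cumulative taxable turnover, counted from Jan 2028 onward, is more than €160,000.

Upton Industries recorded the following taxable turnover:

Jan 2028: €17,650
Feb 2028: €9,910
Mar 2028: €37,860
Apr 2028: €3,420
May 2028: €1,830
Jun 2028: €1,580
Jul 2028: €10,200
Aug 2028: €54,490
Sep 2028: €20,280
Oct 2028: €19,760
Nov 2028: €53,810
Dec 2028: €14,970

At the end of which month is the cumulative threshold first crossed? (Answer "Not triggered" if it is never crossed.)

Through Jan 2028: €17,650
Through Feb 2028: €27,560
Through Mar 2028: €65,420
Through Apr 2028: €68,840
Through May 2028: €70,670
Through Jun 2028: €72,250
Through Jul 2028: €82,450
Through Aug 2028: €136,940
Through Sep 2028: €157,220
Through Oct 2028: €176,980 ← exceeds threshold

Oct 2028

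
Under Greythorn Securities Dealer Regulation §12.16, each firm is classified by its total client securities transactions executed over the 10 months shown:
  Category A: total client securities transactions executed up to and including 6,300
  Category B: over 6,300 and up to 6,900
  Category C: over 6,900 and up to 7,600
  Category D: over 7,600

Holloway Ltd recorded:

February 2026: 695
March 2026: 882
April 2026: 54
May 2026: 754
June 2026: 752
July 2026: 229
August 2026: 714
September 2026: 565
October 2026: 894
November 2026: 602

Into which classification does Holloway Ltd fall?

Total client securities transactions executed: 695 + 882 + 54 + 754 + 752 + 229 + 714 + 565 + 894 + 602 = 6,141.
6,141 ≤ 6,300, so Category A applies.

Category A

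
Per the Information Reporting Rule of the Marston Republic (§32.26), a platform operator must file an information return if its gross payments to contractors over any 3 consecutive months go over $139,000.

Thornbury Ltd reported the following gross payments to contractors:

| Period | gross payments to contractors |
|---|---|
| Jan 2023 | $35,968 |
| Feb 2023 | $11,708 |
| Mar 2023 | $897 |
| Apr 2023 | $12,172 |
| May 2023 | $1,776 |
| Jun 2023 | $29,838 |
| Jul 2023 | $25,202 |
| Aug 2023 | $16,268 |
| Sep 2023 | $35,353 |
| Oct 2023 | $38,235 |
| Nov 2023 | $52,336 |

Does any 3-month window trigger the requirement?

No

Jan 2023–Mar 2023: $35,968 + $11,708 + $897 = $48,573 (under)
Feb 2023–Apr 2023: $11,708 + $897 + $12,172 = $24,777 (under)
Mar 2023–May 2023: $897 + $12,172 + $1,776 = $14,845 (under)
Apr 2023–Jun 2023: $12,172 + $1,776 + $29,838 = $43,786 (under)
May 2023–Jul 2023: $1,776 + $29,838 + $25,202 = $56,816 (under)
Jun 2023–Aug 2023: $29,838 + $25,202 + $16,268 = $71,308 (under)
Jul 2023–Sep 2023: $25,202 + $16,268 + $35,353 = $76,823 (under)
Aug 2023–Oct 2023: $16,268 + $35,353 + $38,235 = $89,856 (under)
Sep 2023–Nov 2023: $35,353 + $38,235 + $52,336 = $125,924 (under)
No window exceeds $139,000.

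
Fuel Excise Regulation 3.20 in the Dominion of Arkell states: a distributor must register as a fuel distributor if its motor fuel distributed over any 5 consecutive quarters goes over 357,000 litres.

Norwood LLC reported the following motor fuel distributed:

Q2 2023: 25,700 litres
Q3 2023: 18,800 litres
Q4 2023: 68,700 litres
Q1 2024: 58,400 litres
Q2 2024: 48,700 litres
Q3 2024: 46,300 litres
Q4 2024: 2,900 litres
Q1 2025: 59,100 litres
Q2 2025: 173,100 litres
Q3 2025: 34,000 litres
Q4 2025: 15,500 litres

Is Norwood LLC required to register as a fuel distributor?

Q2 2023–Q2 2024: 25,700 litres + 18,800 litres + 68,700 litres + 58,400 litres + 48,700 litres = 220,300 litres (under)
Q3 2023–Q3 2024: 18,800 litres + 68,700 litres + 58,400 litres + 48,700 litres + 46,300 litres = 240,900 litres (under)
Q4 2023–Q4 2024: 68,700 litres + 58,400 litres + 48,700 litres + 46,300 litres + 2,900 litres = 225,000 litres (under)
Q1 2024–Q1 2025: 58,400 litres + 48,700 litres + 46,300 litres + 2,900 litres + 59,100 litres = 215,400 litres (under)
Q2 2024–Q2 2025: 48,700 litres + 46,300 litres + 2,900 litres + 59,100 litres + 173,100 litres = 330,100 litres (under)
Q3 2024–Q3 2025: 46,300 litres + 2,900 litres + 59,100 litres + 173,100 litres + 34,000 litres = 315,400 litres (under)
Q4 2024–Q4 2025: 2,900 litres + 59,100 litres + 173,100 litres + 34,000 litres + 15,500 litres = 284,600 litres (under)
No window exceeds 357,000 litres.

No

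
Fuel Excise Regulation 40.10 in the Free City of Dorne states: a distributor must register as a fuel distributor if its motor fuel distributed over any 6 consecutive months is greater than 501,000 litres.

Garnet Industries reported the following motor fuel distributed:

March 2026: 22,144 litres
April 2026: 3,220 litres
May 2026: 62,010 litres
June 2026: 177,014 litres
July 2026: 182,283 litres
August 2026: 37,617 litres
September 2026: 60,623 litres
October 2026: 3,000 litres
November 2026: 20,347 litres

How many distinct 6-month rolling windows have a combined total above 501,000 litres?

2

March 2026–August 2026: 22,144 litres + 3,220 litres + 62,010 litres + 177,014 litres + 182,283 litres + 37,617 litres = 484,288 litres (under)
April 2026–September 2026: 3,220 litres + 62,010 litres + 177,014 litres + 182,283 litres + 37,617 litres + 60,623 litres = 522,767 litres (over)
May 2026–October 2026: 62,010 litres + 177,014 litres + 182,283 litres + 37,617 litres + 60,623 litres + 3,000 litres = 522,547 litres (over)
June 2026–November 2026: 177,014 litres + 182,283 litres + 37,617 litres + 60,623 litres + 3,000 litres + 20,347 litres = 480,884 litres (under)
2 windows exceed the threshold.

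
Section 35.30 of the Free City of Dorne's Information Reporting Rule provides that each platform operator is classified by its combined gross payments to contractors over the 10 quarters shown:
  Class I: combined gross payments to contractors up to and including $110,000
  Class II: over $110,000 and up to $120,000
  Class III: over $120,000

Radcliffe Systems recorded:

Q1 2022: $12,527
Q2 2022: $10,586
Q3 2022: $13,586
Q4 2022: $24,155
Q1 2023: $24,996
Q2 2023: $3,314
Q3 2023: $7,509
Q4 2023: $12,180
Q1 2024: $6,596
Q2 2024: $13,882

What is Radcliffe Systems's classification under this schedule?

Class III

Combined gross payments to contractors: $12,527 + $10,586 + $13,586 + $24,155 + $24,996 + $3,314 + $7,509 + $12,180 + $6,596 + $13,882 = $129,331.
$129,331 > $120,000, so Class III applies.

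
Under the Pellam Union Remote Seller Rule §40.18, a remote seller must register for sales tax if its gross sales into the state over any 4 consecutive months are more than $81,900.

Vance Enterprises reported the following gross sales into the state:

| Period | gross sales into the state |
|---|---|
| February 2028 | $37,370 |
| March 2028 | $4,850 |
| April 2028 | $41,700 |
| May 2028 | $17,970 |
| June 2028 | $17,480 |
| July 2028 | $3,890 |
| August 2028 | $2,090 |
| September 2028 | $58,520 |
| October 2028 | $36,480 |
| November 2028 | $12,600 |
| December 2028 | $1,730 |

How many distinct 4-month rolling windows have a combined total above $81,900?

6

February 2028–May 2028: $37,370 + $4,850 + $41,700 + $17,970 = $101,890 (over)
March 2028–June 2028: $4,850 + $41,700 + $17,970 + $17,480 = $82,000 (over)
April 2028–July 2028: $41,700 + $17,970 + $17,480 + $3,890 = $81,040 (under)
May 2028–August 2028: $17,970 + $17,480 + $3,890 + $2,090 = $41,430 (under)
June 2028–September 2028: $17,480 + $3,890 + $2,090 + $58,520 = $81,980 (over)
July 2028–October 2028: $3,890 + $2,090 + $58,520 + $36,480 = $100,980 (over)
August 2028–November 2028: $2,090 + $58,520 + $36,480 + $12,600 = $109,690 (over)
September 2028–December 2028: $58,520 + $36,480 + $12,600 + $1,730 = $109,330 (over)
6 windows exceed the threshold.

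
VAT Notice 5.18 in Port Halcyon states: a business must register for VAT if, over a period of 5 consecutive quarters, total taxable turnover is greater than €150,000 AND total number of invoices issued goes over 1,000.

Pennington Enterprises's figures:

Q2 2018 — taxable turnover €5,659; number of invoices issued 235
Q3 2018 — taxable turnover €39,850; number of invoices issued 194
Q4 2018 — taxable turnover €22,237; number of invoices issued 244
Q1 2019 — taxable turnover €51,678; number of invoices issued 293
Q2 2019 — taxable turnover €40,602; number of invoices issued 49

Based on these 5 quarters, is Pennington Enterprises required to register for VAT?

Yes

Total taxable turnover: €5,659 + €39,850 + €22,237 + €51,678 + €40,602 = €160,026 (> €150,000).
Total number of invoices issued: 235 + 194 + 244 + 293 + 49 = 1,015 (> 1,000).
The test is 'and': both thresholds are exceeded.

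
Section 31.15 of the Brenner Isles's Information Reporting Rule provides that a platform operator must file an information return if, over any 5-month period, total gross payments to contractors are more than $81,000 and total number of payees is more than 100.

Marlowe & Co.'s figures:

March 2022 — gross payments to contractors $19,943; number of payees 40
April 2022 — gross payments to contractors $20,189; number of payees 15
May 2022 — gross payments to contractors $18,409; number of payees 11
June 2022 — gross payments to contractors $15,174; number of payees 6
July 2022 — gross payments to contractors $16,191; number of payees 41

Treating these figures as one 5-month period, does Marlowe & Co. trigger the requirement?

Yes

Total gross payments to contractors: $19,943 + $20,189 + $18,409 + $15,174 + $16,191 = $89,906 (> $81,000).
Total number of payees: 40 + 15 + 11 + 6 + 41 = 113 (> 100).
The test is 'and': both thresholds are exceeded.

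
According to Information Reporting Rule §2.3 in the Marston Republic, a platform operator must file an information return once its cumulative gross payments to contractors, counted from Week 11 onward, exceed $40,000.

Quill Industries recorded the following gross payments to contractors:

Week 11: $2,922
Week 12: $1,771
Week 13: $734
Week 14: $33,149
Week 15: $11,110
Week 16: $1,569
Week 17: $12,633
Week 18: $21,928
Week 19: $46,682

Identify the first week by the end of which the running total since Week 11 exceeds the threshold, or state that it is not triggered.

Week 15

Through Week 11: $2,922
Through Week 12: $4,693
Through Week 13: $5,427
Through Week 14: $38,576
Through Week 15: $49,686 ← exceeds threshold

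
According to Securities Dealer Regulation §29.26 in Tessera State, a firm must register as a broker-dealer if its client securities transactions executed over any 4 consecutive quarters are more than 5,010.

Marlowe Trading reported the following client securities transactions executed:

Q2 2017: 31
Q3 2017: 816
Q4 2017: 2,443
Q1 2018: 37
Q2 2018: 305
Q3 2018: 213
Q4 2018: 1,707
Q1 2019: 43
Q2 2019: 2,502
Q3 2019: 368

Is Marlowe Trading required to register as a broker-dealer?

No

Q2 2017–Q1 2018: 31 + 816 + 2,443 + 37 = 3,327 (under)
Q3 2017–Q2 2018: 816 + 2,443 + 37 + 305 = 3,601 (under)
Q4 2017–Q3 2018: 2,443 + 37 + 305 + 213 = 2,998 (under)
Q1 2018–Q4 2018: 37 + 305 + 213 + 1,707 = 2,262 (under)
Q2 2018–Q1 2019: 305 + 213 + 1,707 + 43 = 2,268 (under)
Q3 2018–Q2 2019: 213 + 1,707 + 43 + 2,502 = 4,465 (under)
Q4 2018–Q3 2019: 1,707 + 43 + 2,502 + 368 = 4,620 (under)
No window exceeds 5,010.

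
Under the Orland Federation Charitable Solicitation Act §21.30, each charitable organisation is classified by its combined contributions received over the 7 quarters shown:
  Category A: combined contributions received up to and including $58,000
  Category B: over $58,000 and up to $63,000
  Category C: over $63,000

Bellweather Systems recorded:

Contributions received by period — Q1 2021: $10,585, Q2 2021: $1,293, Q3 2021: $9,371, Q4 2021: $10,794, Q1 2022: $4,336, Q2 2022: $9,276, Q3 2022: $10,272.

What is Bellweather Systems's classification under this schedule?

Combined contributions received: $10,585 + $1,293 + $9,371 + $10,794 + $4,336 + $9,276 + $10,272 = $55,927.
$55,927 ≤ $58,000, so Category A applies.

Category A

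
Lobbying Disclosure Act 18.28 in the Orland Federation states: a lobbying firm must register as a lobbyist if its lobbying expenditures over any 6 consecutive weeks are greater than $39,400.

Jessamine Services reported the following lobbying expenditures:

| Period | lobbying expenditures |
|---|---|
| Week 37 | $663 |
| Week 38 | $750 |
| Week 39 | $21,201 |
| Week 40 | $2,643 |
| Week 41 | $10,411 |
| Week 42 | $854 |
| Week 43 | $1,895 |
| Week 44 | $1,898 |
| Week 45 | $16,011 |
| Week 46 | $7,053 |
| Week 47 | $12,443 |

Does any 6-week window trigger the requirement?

Yes

Week 37–Week 42: $663 + $750 + $21,201 + $2,643 + $10,411 + $854 = $36,522 (under)
Week 38–Week 43: $750 + $21,201 + $2,643 + $10,411 + $854 + $1,895 = $37,754 (under)
Week 39–Week 44: $21,201 + $2,643 + $10,411 + $854 + $1,895 + $1,898 = $38,902 (under)
Week 40–Week 45: $2,643 + $10,411 + $854 + $1,895 + $1,898 + $16,011 = $33,712 (under)
Week 41–Week 46: $10,411 + $854 + $1,895 + $1,898 + $16,011 + $7,053 = $38,122 (under)
Week 42–Week 47: $854 + $1,895 + $1,898 + $16,011 + $7,053 + $12,443 = $40,154 (over)
At least one window exceeds $39,400.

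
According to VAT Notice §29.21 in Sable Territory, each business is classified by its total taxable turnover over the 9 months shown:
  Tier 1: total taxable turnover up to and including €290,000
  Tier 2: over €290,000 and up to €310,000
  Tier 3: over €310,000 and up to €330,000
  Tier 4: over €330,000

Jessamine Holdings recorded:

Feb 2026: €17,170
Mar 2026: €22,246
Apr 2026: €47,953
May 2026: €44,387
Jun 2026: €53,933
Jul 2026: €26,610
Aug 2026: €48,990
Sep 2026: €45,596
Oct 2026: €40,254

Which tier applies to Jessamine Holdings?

Total taxable turnover: €17,170 + €22,246 + €47,953 + €44,387 + €53,933 + €26,610 + €48,990 + €45,596 + €40,254 = €347,139.
€347,139 > €330,000, so Tier 4 applies.

Tier 4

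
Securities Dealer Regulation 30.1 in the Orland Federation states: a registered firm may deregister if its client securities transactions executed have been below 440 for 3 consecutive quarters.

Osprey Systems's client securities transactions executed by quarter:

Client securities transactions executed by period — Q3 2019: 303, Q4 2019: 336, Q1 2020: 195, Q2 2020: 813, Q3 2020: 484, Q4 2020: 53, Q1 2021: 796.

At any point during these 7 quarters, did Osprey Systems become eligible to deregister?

Quarters below 440: Q3 2019, Q4 2019, Q1 2020, Q4 2020.
Longest run of consecutive quarters below the threshold: 3.
3 ≥ 3, so Osprey Systems became eligible.

Yes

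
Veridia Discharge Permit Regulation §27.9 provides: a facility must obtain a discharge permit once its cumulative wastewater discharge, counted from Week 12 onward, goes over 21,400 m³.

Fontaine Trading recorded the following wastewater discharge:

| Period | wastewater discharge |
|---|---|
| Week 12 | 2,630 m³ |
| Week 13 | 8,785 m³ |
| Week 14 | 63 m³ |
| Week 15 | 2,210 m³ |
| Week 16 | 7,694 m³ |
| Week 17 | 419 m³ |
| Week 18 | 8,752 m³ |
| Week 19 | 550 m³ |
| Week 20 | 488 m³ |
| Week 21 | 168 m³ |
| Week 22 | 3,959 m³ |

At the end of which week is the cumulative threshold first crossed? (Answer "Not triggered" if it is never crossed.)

Through Week 12: 2,630 m³
Through Week 13: 11,415 m³
Through Week 14: 11,478 m³
Through Week 15: 13,688 m³
Through Week 16: 21,382 m³
Through Week 17: 21,801 m³ ← exceeds threshold

Week 17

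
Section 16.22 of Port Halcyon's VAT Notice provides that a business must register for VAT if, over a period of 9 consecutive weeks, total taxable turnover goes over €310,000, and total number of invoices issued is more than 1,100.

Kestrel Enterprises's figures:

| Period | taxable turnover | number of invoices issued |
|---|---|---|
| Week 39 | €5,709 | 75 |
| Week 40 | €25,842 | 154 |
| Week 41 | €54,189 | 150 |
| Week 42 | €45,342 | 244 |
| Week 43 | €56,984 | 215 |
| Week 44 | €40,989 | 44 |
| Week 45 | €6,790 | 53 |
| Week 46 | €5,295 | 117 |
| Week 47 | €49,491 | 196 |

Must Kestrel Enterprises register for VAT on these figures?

Total taxable turnover: €5,709 + €25,842 + €54,189 + €45,342 + €56,984 + €40,989 + €6,790 + €5,295 + €49,491 = €290,631 (≤ €310,000).
Total number of invoices issued: 75 + 154 + 150 + 244 + 215 + 44 + 53 + 117 + 196 = 1,248 (> 1,100).
The test is 'and': the rule requires both, and at least one is not exceeded.

No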